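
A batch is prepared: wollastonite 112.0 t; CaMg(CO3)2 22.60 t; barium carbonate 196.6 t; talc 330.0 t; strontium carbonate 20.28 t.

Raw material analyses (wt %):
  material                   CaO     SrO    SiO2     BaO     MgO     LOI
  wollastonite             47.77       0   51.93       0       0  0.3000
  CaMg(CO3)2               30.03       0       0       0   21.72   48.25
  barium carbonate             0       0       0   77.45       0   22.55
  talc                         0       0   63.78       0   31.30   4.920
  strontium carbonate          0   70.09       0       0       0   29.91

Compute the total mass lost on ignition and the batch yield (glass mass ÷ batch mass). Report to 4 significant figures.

LOI loss = 77.88 t; glass = 603.6 t; yield = 88.57%

Each numeric step carries full float precision end to end. The intermediate values are printed rounded off to 4 significant figures within the worked lines — each reported result is rounded exactly once; derived quantities are carried in exact precision (totals, five oxide percentages, glass mass, yield, ignition loss) starting from the weights per 603.6 t of glass precisely as stated by the problem or the answer.
Material-by-material LOI:
  wollastonite: 112.0 × 0.003000 = 0.3360 t
  CaMg(CO3)2: 22.60 × 0.4825 = 10.90 t
  barium carbonate: 196.6 × 0.2255 = 44.33 t
  talc: 330.0 × 0.04920 = 16.24 t
  strontium carbonate: 20.28 × 0.2991 = 6.066 t
Total LOI = 77.88 t
Glass = batch − LOI = 681.5 − 77.88 = 603.6 t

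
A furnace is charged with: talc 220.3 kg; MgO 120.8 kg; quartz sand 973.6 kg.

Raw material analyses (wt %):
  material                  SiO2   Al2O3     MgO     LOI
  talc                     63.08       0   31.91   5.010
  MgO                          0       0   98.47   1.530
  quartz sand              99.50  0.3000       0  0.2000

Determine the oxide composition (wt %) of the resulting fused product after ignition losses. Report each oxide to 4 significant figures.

Glass mass = 1300 kg (batch 1315 − LOI 14.83).
Composition: SiO2 85.22%, Al2O3 0.2247%, MgO 14.56%

In-progress results are rounded off to 4 significant figures wherever printed. All internal work runs at full float precision through every step. A single rounding completes each reported figure. All derived quantities are re-derived using the weight values per 1300 kg of glass in full precision (LOI, totals, the three compositions, glass mass, yield) as set out in the problem or the answer.
Oxide masses out of the charge:
  SiO2: 220.3·0.6308 + 973.6·0.9950 = 1108 kg
  Al2O3: 973.6·0.003000 = 2.921 kg
  MgO: 220.3·0.3191 + 120.8·0.9847 = 189.2 kg
LOI: 220.3·0.05010 + 120.8·0.01530 + 973.6·0.002000 = 14.83 kg
Glass mass = batch − LOI = 1315 − 14.83 = 1300 kg (the oxide masses sum to this)
percent by weight: oxide/glass ×100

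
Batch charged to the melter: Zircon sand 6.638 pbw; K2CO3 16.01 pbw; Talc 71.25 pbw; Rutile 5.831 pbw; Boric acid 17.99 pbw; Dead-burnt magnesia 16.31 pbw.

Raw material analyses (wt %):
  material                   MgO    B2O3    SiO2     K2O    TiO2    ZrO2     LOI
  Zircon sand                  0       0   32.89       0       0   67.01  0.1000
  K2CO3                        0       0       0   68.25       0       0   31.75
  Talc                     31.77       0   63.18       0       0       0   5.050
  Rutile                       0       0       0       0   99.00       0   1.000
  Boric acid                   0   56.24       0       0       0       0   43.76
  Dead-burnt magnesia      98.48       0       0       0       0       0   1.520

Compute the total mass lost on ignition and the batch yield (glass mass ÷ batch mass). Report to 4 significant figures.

Each numeric step carries exact precision at every stage. The intermediate values appear rounded to four significant figures on the page. Each reported number undergoes a single rounding; derived quantities (ignition loss, the totals, glass mass, the yield, the six compositions) are recomputed in full float precision from the batch weights per 117.2 pbw of glass as written in the problem or answer text.
Per-material ignition loss:
  Zircon sand: 6.638 × 0.001000 = 0.006638 pbw
  K2CO3: 16.01 × 0.3175 = 5.083 pbw
  Talc: 71.25 × 0.05050 = 3.598 pbw
  Rutile: 5.831 × 0.01000 = 0.05831 pbw
  Boric acid: 17.99 × 0.4376 = 7.872 pbw
  Dead-burnt magnesia: 16.31 × 0.01520 = 0.2479 pbw
Total LOI = 16.87 pbw
Glass = batch − LOI = 134.0 − 16.87 = 117.2 pbw

LOI loss = 16.87 pbw; glass = 117.2 pbw; yield = 87.42%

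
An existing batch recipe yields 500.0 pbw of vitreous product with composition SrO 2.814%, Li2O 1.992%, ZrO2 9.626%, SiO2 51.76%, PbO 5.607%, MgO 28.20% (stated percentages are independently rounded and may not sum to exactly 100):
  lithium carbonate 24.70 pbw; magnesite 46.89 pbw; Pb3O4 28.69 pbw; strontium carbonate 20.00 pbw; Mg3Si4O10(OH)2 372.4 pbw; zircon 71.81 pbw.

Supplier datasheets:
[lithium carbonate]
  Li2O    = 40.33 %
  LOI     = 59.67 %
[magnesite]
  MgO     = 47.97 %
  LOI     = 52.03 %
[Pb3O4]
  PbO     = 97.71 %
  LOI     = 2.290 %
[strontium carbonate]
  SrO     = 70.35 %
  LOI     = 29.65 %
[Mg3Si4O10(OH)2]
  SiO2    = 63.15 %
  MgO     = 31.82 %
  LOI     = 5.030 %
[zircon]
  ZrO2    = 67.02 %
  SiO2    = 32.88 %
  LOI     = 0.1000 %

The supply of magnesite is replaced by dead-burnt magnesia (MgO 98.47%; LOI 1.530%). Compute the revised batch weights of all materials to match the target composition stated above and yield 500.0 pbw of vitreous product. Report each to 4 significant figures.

Revised batch per 500.0 pbw vitreous product:
  lithium carbonate: 24.70 pbw
  dead-burnt magnesia: 22.84 pbw
  Pb3O4: 28.69 pbw
  strontium carbonate: 20.00 pbw
  Mg3Si4O10(OH)2: 372.4 pbw
  zircon: 71.81 pbw
Total batch = 540.4 pbw; LOI loss = 40.48 pbw

In-progress results are shown rounded to four significant figures when written out; the whole derivation maintains full precision at all times. Every reported number undergoes a single rounding; the derived quantities (yield, net glass mass, ignition loss, the six compositions, the totals) are carried from the batch weights on 500.0 pbw of glass at full precision as written in question or answer.
Per-oxide target masses for 500.0 pbw vitreous product:
  SrO: 2.814% × 500.0 = 14.07 pbw
  Li2O: 1.992% × 500.0 = 9.960 pbw
  ZrO2: 9.626% × 500.0 = 48.13 pbw
  SiO2: 51.76% × 500.0 = 258.8 pbw
  PbO: 5.607% × 500.0 = 28.04 pbw
  MgO: 28.20% × 500.0 = 141.0 pbw
A balance pass over the oxides, working from each reported weight, relative to the basis at hand (sum by sum, the targets are met within answer rounding):
  SrO: 20.00·0.7035 = 14.07 pbw (target 14.07 pbw)
  Li2O: 24.70·0.4033 = 9.962 pbw (target 9.960 pbw)
  ZrO2: 71.81·0.6702 = 48.13 pbw (target 48.13 pbw)
  SiO2: 372.4·0.6315 + 71.81·0.3288 = 258.8 pbw (target 258.8 pbw)
  PbO: 28.69·0.9771 = 28.03 pbw (target 28.04 pbw)
  MgO: 22.84·0.9847 + 372.4·0.3182 = 141.0 pbw (target 141.0 pbw)
Auditing the glass mass value: total batch − LOI = 500.0 pbw (the targets, summed, come to 500.0 pbw; the stated basis being 500.0 pbw — differing by rounding only).
Adding the batch up: Σ batch = 540.4 pbw; Σ batch·LOI gives LOI loss = 40.48 pbw; the yield ratio, glass ÷ batch: 92.51%.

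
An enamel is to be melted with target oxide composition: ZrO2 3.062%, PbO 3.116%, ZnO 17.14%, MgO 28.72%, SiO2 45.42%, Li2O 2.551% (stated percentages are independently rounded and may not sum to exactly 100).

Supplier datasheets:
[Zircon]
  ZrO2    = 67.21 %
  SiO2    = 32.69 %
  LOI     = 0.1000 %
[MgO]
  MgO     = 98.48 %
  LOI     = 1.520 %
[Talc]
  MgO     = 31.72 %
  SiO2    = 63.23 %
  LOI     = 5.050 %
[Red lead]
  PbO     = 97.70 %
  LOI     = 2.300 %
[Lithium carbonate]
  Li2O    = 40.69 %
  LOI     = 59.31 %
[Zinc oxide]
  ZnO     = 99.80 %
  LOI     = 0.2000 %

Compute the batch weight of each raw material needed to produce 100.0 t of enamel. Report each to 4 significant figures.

Every computation keeps full precision all the way through; working values are displayed with 4-significant-digit rounding within the worked lines; every reported result includes exactly one rounding — all derived quantities, including totals, net glass mass, six oxide percentages, yield, ignition loss, are carried starting from the weights per 100.0 t of glass at exact precision as set out in problem or answer.
Target masses of each oxide per 100.0 t enamel:
  ZrO2: 3.062% × 100.0 = 3.062 t
  PbO: 3.116% × 100.0 = 3.116 t
  ZnO: 17.14% × 100.0 = 17.14 t
  MgO: 28.72% × 100.0 = 28.72 t
  SiO2: 45.42% × 100.0 = 45.42 t
  Li2O: 2.551% × 100.0 = 2.551 t
Checking each oxide sum on the weights just shown, for the quoted basis mass (every target is met by its sum within answer rounding):
  ZrO2: 4.556·0.6721 = 3.062 t (target 3.062 t)
  PbO: 3.189·0.9770 = 3.116 t (target 3.116 t)
  ZnO: 17.17·0.9980 = 17.14 t (target 17.14 t)
  MgO: 6.785·0.9848 + 69.48·0.3172 = 28.72 t (target 28.72 t)
  SiO2: 4.556·0.3269 + 69.48·0.6323 = 45.42 t (target 45.42 t)
  Li2O: 6.269·0.4069 = 2.551 t (target 2.551 t)
Mass balance on the glass: total charge less LOI = 100.0 t (the targets, summed, come to 100.0 t; the stated basis being 100.0 t — differing by rounding only).
Whole-batch sum: Σ batch = 107.4 t; loss to ignition Σ batch·LOI = 7.442 t; as yield: glass ÷ batch → 93.07%.

Batch per 100.0 t enamel:
  Zircon: 4.556 t
  MgO: 6.785 t
  Talc: 69.48 t
  Red lead: 3.189 t
  Lithium carbonate: 6.269 t
  Zinc oxide: 17.17 t
Total batch = 107.4 t; LOI loss = 7.442 t; yield = 93.07%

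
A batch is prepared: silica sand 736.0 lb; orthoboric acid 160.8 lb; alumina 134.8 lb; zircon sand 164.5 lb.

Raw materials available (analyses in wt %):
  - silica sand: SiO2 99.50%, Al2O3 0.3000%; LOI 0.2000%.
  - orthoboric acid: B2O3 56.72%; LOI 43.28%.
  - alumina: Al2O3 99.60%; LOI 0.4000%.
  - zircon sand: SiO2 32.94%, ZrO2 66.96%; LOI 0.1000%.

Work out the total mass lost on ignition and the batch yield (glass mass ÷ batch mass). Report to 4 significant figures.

LOI loss = 71.77 lb; glass = 1124 lb; yield = 94.00%

Working values are shown rounded to four significant figures in the printout; each numeric step keeps full float precision through every step. Exactly one rounding lands on every reported number. The derived quantities are computed in full float precision (the yield, glass mass, totals, the four compositions, LOI) from the weighed amounts per 1124 lb of glass, as quoted within the problem or answer text.
Loss on ignition, line by line:
  silica sand: 736.0 × 0.002000 = 1.472 lb
  orthoboric acid: 160.8 × 0.4328 = 69.59 lb
  alumina: 134.8 × 0.004000 = 0.5392 lb
  zircon sand: 164.5 × 0.001000 = 0.1645 lb
Total LOI = 71.77 lb
Glass = batch − LOI = 1196 − 71.77 = 1124 lb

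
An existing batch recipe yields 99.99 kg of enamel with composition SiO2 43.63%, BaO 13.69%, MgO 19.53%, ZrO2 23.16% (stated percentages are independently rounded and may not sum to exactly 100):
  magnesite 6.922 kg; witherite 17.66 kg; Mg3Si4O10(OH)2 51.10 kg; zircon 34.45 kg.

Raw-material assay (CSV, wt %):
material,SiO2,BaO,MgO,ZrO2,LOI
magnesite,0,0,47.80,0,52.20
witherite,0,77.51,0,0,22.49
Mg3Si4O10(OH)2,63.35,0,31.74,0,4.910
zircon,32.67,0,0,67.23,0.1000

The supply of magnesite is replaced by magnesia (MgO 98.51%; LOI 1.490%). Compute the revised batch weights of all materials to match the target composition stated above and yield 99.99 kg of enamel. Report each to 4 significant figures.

Revised batch per 99.99 kg enamel:
  magnesia: 3.359 kg
  witherite: 17.66 kg
  Mg3Si4O10(OH)2: 51.10 kg
  zircon: 34.45 kg
Total batch = 106.6 kg; LOI loss = 6.565 kg

All internal work holds exact precision through every step. Working values are printed rounded off to 4 significant figures in the printout; every reported figure takes exactly one rounding; derived quantities are re-derived at full precision (totals, glass mass, the four compositions, ignition loss, the yield) from the weighed amounts per 99.99 kg of glass as set out in question or answer.
Target masses of each oxide per 99.99 kg enamel:
  SiO2: 43.63% × 99.99 = 43.63 kg
  BaO: 13.69% × 99.99 = 13.69 kg
  MgO: 19.53% × 99.99 = 19.53 kg
  ZrO2: 23.16% × 99.99 = 23.16 kg
Checking each oxide sum applying the batch weights above, at the basis given (summed amounts equal target values given rounding of the digits):
  SiO2: 51.10·0.6335 + 34.45·0.3267 = 43.63 kg (target 43.63 kg)
  BaO: 17.66·0.7751 = 13.69 kg (target 13.69 kg)
  MgO: 3.359·0.9851 + 51.10·0.3174 = 19.53 kg (target 19.53 kg)
  ZrO2: 34.45·0.6723 = 23.16 kg (target 23.16 kg)
The glass-mass cross-check: whole batch net of LOI = 100.0 kg (per-oxide target masses sum to 100.0 kg; stated basis 99.99 kg — a pure rounding effect).
Summing the batch: Σ batch = 106.6 kg; LOI loss = Σ batch·LOI = 6.565 kg; glass ÷ batch gives a yield of 93.84%.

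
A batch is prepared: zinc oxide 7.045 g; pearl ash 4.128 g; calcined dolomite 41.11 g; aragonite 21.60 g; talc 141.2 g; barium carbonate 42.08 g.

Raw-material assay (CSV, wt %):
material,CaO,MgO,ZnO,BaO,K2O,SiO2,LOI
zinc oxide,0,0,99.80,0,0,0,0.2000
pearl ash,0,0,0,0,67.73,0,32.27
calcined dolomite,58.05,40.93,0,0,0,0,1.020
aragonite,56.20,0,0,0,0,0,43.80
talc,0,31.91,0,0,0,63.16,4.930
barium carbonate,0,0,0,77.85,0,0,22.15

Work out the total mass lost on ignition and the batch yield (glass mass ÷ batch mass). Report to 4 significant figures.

In-progress results appear rounded to 4 significant digits within the worked lines. Every computation maintains full precision at each step; a single rounding completes each reported result — all derived quantities (LOI, six oxide percentages, totals, the yield, net glass mass) are computed from the weighed amounts for 229.7 g of glass in exact precision, as written in problem or answer.
LOI of each material in turn:
  zinc oxide: 7.045 × 0.002000 = 0.01409 g
  pearl ash: 4.128 × 0.3227 = 1.332 g
  calcined dolomite: 41.11 × 0.01020 = 0.4193 g
  aragonite: 21.60 × 0.4380 = 9.461 g
  talc: 141.2 × 0.04930 = 6.961 g
  barium carbonate: 42.08 × 0.2215 = 9.321 g
Total LOI = 27.51 g
Glass = batch − LOI = 257.2 − 27.51 = 229.7 g

LOI loss = 27.51 g; glass = 229.7 g; yield = 89.30%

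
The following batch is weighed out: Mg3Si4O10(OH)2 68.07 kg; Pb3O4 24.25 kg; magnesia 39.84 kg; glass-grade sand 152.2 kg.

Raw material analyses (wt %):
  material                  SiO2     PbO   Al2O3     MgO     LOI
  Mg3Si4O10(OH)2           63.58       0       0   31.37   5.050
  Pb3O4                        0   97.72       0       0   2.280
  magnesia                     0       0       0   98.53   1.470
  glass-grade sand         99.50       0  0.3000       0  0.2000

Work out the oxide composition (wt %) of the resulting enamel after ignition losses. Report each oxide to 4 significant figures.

In-progress results are shown, with 4-significant-digit rounding, at each printed step; all internal work maintains full float precision in every operation. Each reported value takes exactly one rounding — derived quantities, which include yield, the totals, four oxide percentages, net glass mass, LOI, are rebuilt in full float precision, as given in the problem or the answer, from the weighed amounts on 279.5 kg of glass.
Oxide-by-oxide delivered mass:
  SiO2: 68.07·0.6358 + 152.2·0.9950 = 194.7 kg
  PbO: 24.25·0.9772 = 23.70 kg
  Al2O3: 152.2·0.003000 = 0.4566 kg
  MgO: 68.07·0.3137 + 39.84·0.9853 = 60.61 kg
LOI: 68.07·0.05050 + 24.25·0.02280 + 39.84·0.01470 + 152.2·0.002000 = 4.880 kg
Glass = total batch minus LOI = 284.4 − 4.880 = 279.5 kg (equal to the oxide-mass sum)
percent by weight: oxide/glass ×100

Glass mass = 279.5 kg (batch 284.4 − LOI 4.880).
Composition: SiO2 69.67%, PbO 8.479%, Al2O3 0.1634%, MgO 21.69%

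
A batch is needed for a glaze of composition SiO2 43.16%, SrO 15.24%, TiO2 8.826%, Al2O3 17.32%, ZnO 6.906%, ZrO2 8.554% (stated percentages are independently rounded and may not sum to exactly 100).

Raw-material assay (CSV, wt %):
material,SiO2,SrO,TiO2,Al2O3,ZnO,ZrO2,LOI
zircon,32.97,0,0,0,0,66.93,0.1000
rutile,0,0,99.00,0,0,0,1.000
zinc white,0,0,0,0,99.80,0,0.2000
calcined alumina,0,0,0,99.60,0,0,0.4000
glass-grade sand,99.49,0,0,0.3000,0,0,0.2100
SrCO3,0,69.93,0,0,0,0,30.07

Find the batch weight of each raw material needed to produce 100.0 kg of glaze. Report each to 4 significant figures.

All arithmetic carries exact precision at all times; working values are shown, rounded to 4 significant digits, within the worked lines. Every reported number receives exactly one rounding — all derived quantities are rebuilt starting from the weights per 100.0 kg of glass at exact precision (totals, the yield, ignition loss, net glass mass, six oxide percentages), exactly as shown in question or answer.
Oxide mass targets, per 100.0 kg glaze:
  SiO2: 43.16% × 100.0 = 43.16 kg
  SrO: 15.24% × 100.0 = 15.24 kg
  TiO2: 8.826% × 100.0 = 8.826 kg
  Al2O3: 17.32% × 100.0 = 17.32 kg
  ZnO: 6.906% × 100.0 = 6.906 kg
  ZrO2: 8.554% × 100.0 = 8.554 kg
Balance tally, oxide-wise, given the weights on record, per the basis as stated (sum by sum, the targets are met exact up to rounding of places):
  SiO2: 12.78·0.3297 + 39.15·0.9949 = 43.16 kg (target 43.16 kg)
  SrO: 21.79·0.6993 = 15.24 kg (target 15.24 kg)
  TiO2: 8.915·0.9900 = 8.826 kg (target 8.826 kg)
  Al2O3: 17.27·0.9960 + 39.15·0.003000 = 17.32 kg (target 17.32 kg)
  ZnO: 6.920·0.9980 = 6.906 kg (target 6.906 kg)
  ZrO2: 12.78·0.6693 = 8.554 kg (target 8.554 kg)
Glass mass check: the batch minus its LOI: 100.0 kg (the Σ of target masses is 100.0 kg; the stated basis being 100.0 kg — deltas are rounding alone).
Batch grand total — Σ batch = 106.8 kg; Σ batch·LOI gives LOI loss = 6.819 kg; as yield: glass ÷ batch → 93.62%.

Batch per 100.0 kg glaze:
  zircon: 12.78 kg
  rutile: 8.915 kg
  zinc white: 6.920 kg
  calcined alumina: 17.27 kg
  glass-grade sand: 39.15 kg
  SrCO3: 21.79 kg
Total batch = 106.8 kg; LOI loss = 6.819 kg; yield = 93.62%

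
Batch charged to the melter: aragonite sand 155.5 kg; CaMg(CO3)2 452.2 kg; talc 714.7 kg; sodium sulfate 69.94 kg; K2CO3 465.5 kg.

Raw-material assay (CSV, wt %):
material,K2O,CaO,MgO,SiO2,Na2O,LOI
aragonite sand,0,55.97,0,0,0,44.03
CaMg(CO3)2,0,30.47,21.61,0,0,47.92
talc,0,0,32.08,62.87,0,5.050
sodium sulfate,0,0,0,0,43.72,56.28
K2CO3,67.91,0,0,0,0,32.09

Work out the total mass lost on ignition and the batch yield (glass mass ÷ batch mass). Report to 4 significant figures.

LOI loss = 510.0 kg; glass = 1348 kg; yield = 72.55%

All internal work keeps exact precision in all steps — mid-chain values appear rounded to 4 significant digits alongside each step — a single rounding completes each reported result; derived quantities (the five compositions, yield, the totals, LOI, glass mass) are rebuilt at full float precision using the weight values on 1348 kg of glass, as given in either problem or answer.
Loss on ignition, line by line:
  aragonite sand: 155.5 × 0.4403 = 68.47 kg
  CaMg(CO3)2: 452.2 × 0.4792 = 216.7 kg
  talc: 714.7 × 0.05050 = 36.09 kg
  sodium sulfate: 69.94 × 0.5628 = 39.36 kg
  K2CO3: 465.5 × 0.3209 = 149.4 kg
Total LOI = 510.0 kg
Glass = batch − LOI = 1858 − 510.0 = 1348 kg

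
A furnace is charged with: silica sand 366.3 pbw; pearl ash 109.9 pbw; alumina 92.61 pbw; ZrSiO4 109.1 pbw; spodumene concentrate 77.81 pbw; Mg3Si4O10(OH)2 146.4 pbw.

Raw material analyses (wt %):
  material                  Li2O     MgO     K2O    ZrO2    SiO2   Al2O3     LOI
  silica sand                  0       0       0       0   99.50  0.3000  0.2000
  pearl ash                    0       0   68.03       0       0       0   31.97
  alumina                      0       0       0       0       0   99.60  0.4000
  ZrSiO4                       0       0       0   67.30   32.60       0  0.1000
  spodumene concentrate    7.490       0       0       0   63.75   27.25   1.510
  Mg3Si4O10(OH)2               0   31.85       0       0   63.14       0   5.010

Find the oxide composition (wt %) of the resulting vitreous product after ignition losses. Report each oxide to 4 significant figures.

The intermediate values are printed, rounded to 4 significant figures, between the steps — each numeric step runs at full float precision from start to finish; exactly one rounding goes into each reported value — the derived quantities, which include the yield, totals, LOI, the six compositions, net glass mass, are re-derived at full float precision, as given in the problem or answer text, from the batch weights on 857.3 pbw of glass.
Per-oxide mass from batch:
  Li2O: 77.81·0.07490 = 5.828 pbw
  MgO: 146.4·0.3185 = 46.63 pbw
  K2O: 109.9·0.6803 = 74.76 pbw
  ZrO2: 109.1·0.6730 = 73.42 pbw
  SiO2: 366.3·0.9950 + 109.1·0.3260 + 77.81·0.6375 + 146.4·0.6314 = 542.1 pbw
  Al2O3: 366.3·0.003000 + 92.61·0.9960 + 77.81·0.2725 = 114.5 pbw
LOI: 366.3·0.002000 + 109.9·0.3197 + 92.61·0.004000 + 109.1·0.001000 + 77.81·0.01510 + 146.4·0.05010 = 44.86 pbw
Glass mass = batch − LOI = 902.1 − 44.86 = 857.3 pbw (matching Σ of the oxides)
percent by weight: oxide/glass ×100

Glass mass = 857.3 pbw (batch 902.1 − LOI 44.86).
Composition: Li2O 0.6798%, MgO 5.439%, K2O 8.721%, ZrO2 8.565%, SiO2 63.23%, Al2O3 13.36%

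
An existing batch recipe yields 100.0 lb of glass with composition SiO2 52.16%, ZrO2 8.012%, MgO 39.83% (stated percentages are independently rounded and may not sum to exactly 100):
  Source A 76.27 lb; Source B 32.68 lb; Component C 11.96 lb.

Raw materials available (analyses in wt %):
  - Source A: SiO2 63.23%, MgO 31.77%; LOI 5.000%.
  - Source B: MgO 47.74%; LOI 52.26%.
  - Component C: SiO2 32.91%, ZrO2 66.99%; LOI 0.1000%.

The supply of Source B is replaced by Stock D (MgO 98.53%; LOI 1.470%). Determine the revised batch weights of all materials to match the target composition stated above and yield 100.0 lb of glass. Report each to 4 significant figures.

Working values are displayed, rounded to four significant digits, as written; the whole derivation keeps exact precision at every stage; each reported result carries a single rounding; the derived quantities are re-derived starting from the weights on 100.0 lb of glass at full precision (ignition loss, the totals, glass mass, the three compositions, the yield), exactly as printed in either problem or answer.
Target oxide masses per 100.0 lb glass:
  SiO2: 52.16% × 100.0 = 52.16 lb
  ZrO2: 8.012% × 100.0 = 8.012 lb
  MgO: 39.83% × 100.0 = 39.83 lb
Verifying the oxide balance per the reported batch figures, versus the basis set out (every target is met by its sum given rounding of the digits):
  SiO2: 76.27·0.6323 + 11.96·0.3291 = 52.16 lb (target 52.16 lb)
  ZrO2: 11.96·0.6699 = 8.012 lb (target 8.012 lb)
  MgO: 76.27·0.3177 + 15.83·0.9853 = 39.83 lb (target 39.83 lb)
The glass-mass cross-check: the batch minus its LOI: 100.0 lb (the Σ of target masses is 100.0 lb; basis as stated: 100.0 lb — a pure rounding effect).
Batch total: Σ batch = 104.1 lb; ignition loss, Σ(batch × LOI) = 4.058 lb; yield: glass divided by total = 96.10%.

Revised batch per 100.0 lb glass:
  Source A: 76.27 lb
  Stock D: 15.83 lb
  Component C: 11.96 lb
Total batch = 104.1 lb; LOI loss = 4.058 lb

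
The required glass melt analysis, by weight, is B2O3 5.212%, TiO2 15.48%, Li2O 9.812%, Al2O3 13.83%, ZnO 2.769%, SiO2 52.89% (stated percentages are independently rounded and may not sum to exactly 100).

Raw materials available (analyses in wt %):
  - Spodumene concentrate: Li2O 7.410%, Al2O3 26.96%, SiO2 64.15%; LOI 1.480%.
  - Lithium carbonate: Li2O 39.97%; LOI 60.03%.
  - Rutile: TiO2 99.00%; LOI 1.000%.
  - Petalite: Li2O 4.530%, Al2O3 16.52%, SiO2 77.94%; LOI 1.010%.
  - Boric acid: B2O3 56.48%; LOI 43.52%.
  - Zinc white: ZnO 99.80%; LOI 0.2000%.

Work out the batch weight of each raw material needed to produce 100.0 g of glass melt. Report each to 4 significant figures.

Batch per 100.0 g glass melt:
  Spodumene concentrate: 19.60 g
  Lithium carbonate: 15.05 g
  Rutile: 15.64 g
  Petalite: 51.73 g
  Boric acid: 9.228 g
  Zinc white: 2.775 g
Total batch = 114.0 g; LOI loss = 14.03 g; yield = 87.70%

Mid-chain values are shown (rounded to 4 significant digits) within the worked lines — exact precision is held from start to finish — exactly one rounding goes into every reported number — all derived quantities (six oxide percentages, LOI, totals, net glass mass, the yield) are computed from the batch weights on 100.0 g of glass at exact precision as set out in the problem or the answer.
Target oxide masses per 100.0 g glass melt:
  B2O3: 5.212% × 100.0 = 5.212 g
  TiO2: 15.48% × 100.0 = 15.48 g
  Li2O: 9.812% × 100.0 = 9.812 g
  Al2O3: 13.83% × 100.0 = 13.83 g
  ZnO: 2.769% × 100.0 = 2.769 g
  SiO2: 52.89% × 100.0 = 52.89 g
A balance pass over the oxides, using the reported weights, relative to the basis at hand (target by target, the sums agree once rounding is allowed for):
  B2O3: 9.228·0.5648 = 5.212 g (target 5.212 g)
  TiO2: 15.64·0.9900 = 15.48 g (target 15.48 g)
  Li2O: 19.60·0.07410 + 15.05·0.3997 + 51.73·0.04530 = 9.811 g (target 9.812 g)
  Al2O3: 19.60·0.2696 + 51.73·0.1652 = 13.83 g (target 13.83 g)
  ZnO: 2.775·0.9980 = 2.769 g (target 2.769 g)
  SiO2: 19.60·0.6415 + 51.73·0.7794 = 52.89 g (target 52.89 g)
Glass-mass closure: total batch − LOI = 100.0 g (targets for the oxides total 99.99 g; the stated basis being 100.0 g — differing by rounding only).
Whole-batch sum: Σ batch = 114.0 g; the LOI term Σ batch·LOI equals 14.03 g; the yield ratio, glass ÷ batch: 87.70%.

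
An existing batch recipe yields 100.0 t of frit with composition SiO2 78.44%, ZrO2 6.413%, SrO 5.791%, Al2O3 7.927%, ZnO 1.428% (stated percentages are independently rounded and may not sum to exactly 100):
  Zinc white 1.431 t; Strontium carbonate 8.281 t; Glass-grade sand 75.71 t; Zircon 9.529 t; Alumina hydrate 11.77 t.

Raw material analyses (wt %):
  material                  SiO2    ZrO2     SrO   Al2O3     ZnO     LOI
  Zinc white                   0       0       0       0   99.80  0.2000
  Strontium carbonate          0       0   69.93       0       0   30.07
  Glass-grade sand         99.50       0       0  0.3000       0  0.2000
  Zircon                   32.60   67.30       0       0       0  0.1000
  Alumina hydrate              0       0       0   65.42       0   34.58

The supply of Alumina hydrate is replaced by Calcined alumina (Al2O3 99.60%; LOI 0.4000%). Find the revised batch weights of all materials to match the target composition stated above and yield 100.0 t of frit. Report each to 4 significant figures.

Mid-chain values are shown, rounded to 4 significant digits, when written out. Each numeric step carries full precision through the solve; a single rounding finalizes each reported figure. The derived quantities (the five compositions, the yield, ignition loss, the totals, glass mass) are carried starting from the weights at 100.0 t of glass at exact precision exactly as printed in the question or the answer.
Per-oxide target masses for 100.0 t frit:
  SiO2: 78.44% × 100.0 = 78.44 t
  ZrO2: 6.413% × 100.0 = 6.413 t
  SrO: 5.791% × 100.0 = 5.791 t
  Al2O3: 7.927% × 100.0 = 7.927 t
  ZnO: 1.428% × 100.0 = 1.428 t
Verifying the oxide balance on the weights just shown, against the basis in use (each sum matches its target mass net of answer rounding effects):
  SiO2: 75.71·0.9950 + 9.529·0.3260 = 78.44 t (target 78.44 t)
  ZrO2: 9.529·0.6730 = 6.413 t (target 6.413 t)
  SrO: 8.281·0.6993 = 5.791 t (target 5.791 t)
  Al2O3: 75.71·0.003000 + 7.731·0.9960 = 7.927 t (target 7.927 t)
  ZnO: 1.431·0.9980 = 1.428 t (target 1.428 t)
Glass-mass sanity pass: the batch minus its LOI: 100.0 t (targets for the oxides total 100.0 t; against the stated basis, 100.0 t — gaps are rounding artifacts).
Batch grand total — Σ batch = 102.7 t; the LOI term Σ batch·LOI equals 2.685 t; yield, glass over the total, = 97.39%.

Revised batch per 100.0 t frit:
  Zinc white: 1.431 t
  Strontium carbonate: 8.281 t
  Glass-grade sand: 75.71 t
  Zircon: 9.529 t
  Calcined alumina: 7.731 t
Total batch = 102.7 t; LOI loss = 2.685 t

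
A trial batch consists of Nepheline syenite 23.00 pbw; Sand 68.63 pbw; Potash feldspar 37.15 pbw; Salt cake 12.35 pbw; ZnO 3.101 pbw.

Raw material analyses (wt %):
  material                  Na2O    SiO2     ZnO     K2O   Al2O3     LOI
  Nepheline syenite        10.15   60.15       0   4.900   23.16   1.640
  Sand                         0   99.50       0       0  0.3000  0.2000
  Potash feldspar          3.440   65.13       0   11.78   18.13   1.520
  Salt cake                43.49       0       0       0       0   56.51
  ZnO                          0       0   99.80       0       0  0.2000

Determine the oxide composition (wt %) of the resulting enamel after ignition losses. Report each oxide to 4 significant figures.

Glass mass = 136.2 pbw (batch 144.2 − LOI 8.064).
Composition: Na2O 6.597%, SiO2 78.08%, ZnO 2.273%, K2O 4.042%, Al2O3 9.010%

Working values are printed (rounded to four significant figures) when written out — each numeric step carries full float precision in every operation; each reported result receives exactly one rounding; all derived quantities, including the totals, five oxide percentages, glass mass, ignition loss, the yield, are rebuilt using the weight values per 136.2 pbw of glass in full float precision, as quoted within problem or answer.
Oxide-by-oxide delivered mass:
  Na2O: 23.00·0.1015 + 37.15·0.03440 + 12.35·0.4349 = 8.983 pbw
  SiO2: 23.00·0.6015 + 68.63·0.9950 + 37.15·0.6513 = 106.3 pbw
  ZnO: 3.101·0.9980 = 3.095 pbw
  K2O: 23.00·0.04900 + 37.15·0.1178 = 5.503 pbw
  Al2O3: 23.00·0.2316 + 68.63·0.003000 + 37.15·0.1813 = 12.27 pbw
LOI: 23.00·0.01640 + 68.63·0.002000 + 37.15·0.01520 + 12.35·0.5651 + 3.101·0.002000 = 8.064 pbw
Glass = total batch minus LOI = 144.2 − 8.064 = 136.2 pbw (equal to the oxide-mass sum)
percent share: oxide ÷ glass, ×100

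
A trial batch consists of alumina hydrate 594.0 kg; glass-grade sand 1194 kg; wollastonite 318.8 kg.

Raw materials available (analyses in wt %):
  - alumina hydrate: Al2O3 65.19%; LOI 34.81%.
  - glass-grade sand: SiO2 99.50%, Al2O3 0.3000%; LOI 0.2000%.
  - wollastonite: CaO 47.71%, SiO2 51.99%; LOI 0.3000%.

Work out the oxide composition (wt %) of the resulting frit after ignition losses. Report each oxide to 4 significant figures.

Glass mass = 1897 kg (batch 2107 − LOI 210.1).
Composition: CaO 8.019%, SiO2 71.38%, Al2O3 20.60%

In-progress results appear, with 4-significant-digit rounding, within the worked lines — the working math holds exact precision through the solve; exactly one rounding goes into every reported value; all derived quantities (glass mass, the totals, the yield, three oxide percentages, LOI) are re-derived starting from the weights on 1897 kg of glass in full precision exactly as shown in problem or answer.
Oxide masses out of the charge:
  CaO: 318.8·0.4771 = 152.1 kg
  SiO2: 1194·0.9950 + 318.8·0.5199 = 1354 kg
  Al2O3: 594.0·0.6519 + 1194·0.003000 = 390.8 kg
LOI: 594.0·0.3481 + 1194·0.002000 + 318.8·0.003000 = 210.1 kg
Resulting glass, batch − LOI: 2107 − 210.1 = 1897 kg (the oxide masses sum to this)
wt % = oxide mass / glass mass × 100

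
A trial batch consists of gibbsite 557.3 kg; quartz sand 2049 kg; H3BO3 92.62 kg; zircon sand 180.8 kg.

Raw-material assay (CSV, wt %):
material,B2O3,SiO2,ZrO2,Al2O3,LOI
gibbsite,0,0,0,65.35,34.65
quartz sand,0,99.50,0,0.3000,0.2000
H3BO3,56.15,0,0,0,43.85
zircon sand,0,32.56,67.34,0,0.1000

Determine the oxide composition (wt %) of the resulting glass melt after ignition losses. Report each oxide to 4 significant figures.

Glass mass = 2642 kg (batch 2880 − LOI 238.0).
Composition: B2O3 1.969%, SiO2 79.40%, ZrO2 4.609%, Al2O3 14.02%

Mid-chain values appear rounded to four significant digits on the page; all arithmetic maintains full precision in all steps. Every reported value receives exactly one rounding. Derived quantities, including the four compositions, net glass mass, LOI, the yield, totals, are computed from the batch weights on 2642 kg of glass in full precision, precisely as stated by the problem or answer text.
Oxide masses out of the charge:
  B2O3: 92.62·0.5615 = 52.01 kg
  SiO2: 2049·0.9950 + 180.8·0.3256 = 2098 kg
  ZrO2: 180.8·0.6734 = 121.8 kg
  Al2O3: 557.3·0.6535 + 2049·0.003000 = 370.3 kg
LOI: 557.3·0.3465 + 2049·0.002000 + 92.62·0.4385 + 180.8·0.001000 = 238.0 kg
Glass = total batch minus LOI = 2880 − 238.0 = 2642 kg (= the summed oxide contributions)
each wt % is 100 × oxide ÷ glass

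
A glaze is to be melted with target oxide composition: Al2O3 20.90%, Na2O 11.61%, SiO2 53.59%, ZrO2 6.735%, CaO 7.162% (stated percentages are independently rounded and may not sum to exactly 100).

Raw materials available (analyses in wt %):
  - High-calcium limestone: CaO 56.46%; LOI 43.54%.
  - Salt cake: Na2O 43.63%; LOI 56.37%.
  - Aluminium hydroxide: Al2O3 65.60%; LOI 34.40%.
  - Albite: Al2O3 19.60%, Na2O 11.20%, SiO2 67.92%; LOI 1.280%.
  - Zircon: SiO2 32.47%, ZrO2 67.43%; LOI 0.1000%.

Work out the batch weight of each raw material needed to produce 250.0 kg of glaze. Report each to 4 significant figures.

Batch per 250.0 kg glaze:
  High-calcium limestone: 31.71 kg
  Salt cake: 18.95 kg
  Aluminium hydroxide: 24.28 kg
  Albite: 185.3 kg
  Zircon: 24.97 kg
Total batch = 285.2 kg; LOI loss = 35.24 kg; yield = 87.64%

All internal work holds exact precision all the way through — values along the way are printed rounded to four significant digits in the printout. A single rounding produces every reported number. The derived quantities (LOI, net glass mass, the totals, yield, the five compositions) are rebuilt in full precision from the batch weights per 250.0 kg of glass as written in the problem or the answer.
Per-oxide target masses for 250.0 kg glaze:
  Al2O3: 20.90% × 250.0 = 52.25 kg
  Na2O: 11.61% × 250.0 = 29.02 kg
  SiO2: 53.59% × 250.0 = 134.0 kg
  ZrO2: 6.735% × 250.0 = 16.84 kg
  CaO: 7.162% × 250.0 = 17.90 kg
Balance tally, oxide-wise, per the reported batch figures, on the stated basis (sums match the target masses within answer rounding):
  Al2O3: 24.28·0.6560 + 185.3·0.1960 = 52.25 kg (target 52.25 kg)
  Na2O: 18.95·0.4363 + 185.3·0.1120 = 29.02 kg (target 29.02 kg)
  SiO2: 185.3·0.6792 + 24.97·0.3247 = 134.0 kg (target 134.0 kg)
  ZrO2: 24.97·0.6743 = 16.84 kg (target 16.84 kg)
  CaO: 31.71·0.5646 = 17.90 kg (target 17.90 kg)
Glass-mass bookkeeping: batch total minus LOI = 250.0 kg (oxide target masses add up to 250.0 kg; versus the stated basis of 250.0 kg — rounding explains the deltas).
Batch total: Σ batch = 285.2 kg; the LOI term Σ batch·LOI equals 35.24 kg; as yield: glass ÷ batch → 87.64%.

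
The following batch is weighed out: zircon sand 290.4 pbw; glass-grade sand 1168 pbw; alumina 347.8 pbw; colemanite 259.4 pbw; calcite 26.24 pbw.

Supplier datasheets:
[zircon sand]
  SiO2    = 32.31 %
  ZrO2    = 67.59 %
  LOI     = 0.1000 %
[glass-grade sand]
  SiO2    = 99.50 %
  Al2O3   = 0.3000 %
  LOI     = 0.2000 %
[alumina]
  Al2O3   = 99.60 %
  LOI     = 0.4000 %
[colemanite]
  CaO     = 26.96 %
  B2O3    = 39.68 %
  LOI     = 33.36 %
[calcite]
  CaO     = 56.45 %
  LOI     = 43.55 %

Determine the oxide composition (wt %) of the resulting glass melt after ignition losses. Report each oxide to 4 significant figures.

All internal work carries full float precision at each step. In-progress results are shown, rounded to four significant figures, when written out. Every reported result receives exactly one rounding. Derived quantities (yield, five oxide percentages, the totals, LOI, glass mass) are recomputed using the weight values at 1990 pbw of glass in full float precision, exactly as printed in either problem or answer.
Mass of each oxide from the mix:
  SiO2: 290.4·0.3231 + 1168·0.9950 = 1256 pbw
  Al2O3: 1168·0.003000 + 347.8·0.9960 = 349.9 pbw
  ZrO2: 290.4·0.6759 = 196.3 pbw
  CaO: 259.4·0.2696 + 26.24·0.5645 = 84.75 pbw
  B2O3: 259.4·0.3968 = 102.9 pbw
LOI: 290.4·0.001000 + 1168·0.002000 + 347.8·0.004000 + 259.4·0.3336 + 26.24·0.4355 = 102.0 pbw
batch − LOI leaves glass = 2092 − 102.0 = 1990 pbw (matching Σ of the oxides)
percent share: oxide ÷ glass, ×100

Glass mass = 1990 pbw (batch 2092 − LOI 102.0).
Composition: SiO2 63.12%, Al2O3 17.58%, ZrO2 9.864%, CaO 4.259%, B2O3 5.173%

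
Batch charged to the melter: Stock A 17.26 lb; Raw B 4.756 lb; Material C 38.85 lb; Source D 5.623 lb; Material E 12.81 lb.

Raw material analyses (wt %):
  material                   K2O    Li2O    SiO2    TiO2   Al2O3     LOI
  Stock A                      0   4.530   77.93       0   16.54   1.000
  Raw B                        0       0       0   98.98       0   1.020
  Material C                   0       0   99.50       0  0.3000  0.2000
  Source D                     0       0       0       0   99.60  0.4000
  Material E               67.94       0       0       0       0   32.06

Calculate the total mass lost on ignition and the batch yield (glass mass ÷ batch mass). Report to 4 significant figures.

The intermediate values are displayed (rounded to 4 significant digits) between the steps; the working math maintains full float precision in every operation — exactly one rounding lands on each reported value — all derived quantities, including glass mass, the yield, the totals, ignition loss, five oxide percentages, are computed from the batch weights per 74.87 lb of glass in full float precision, exactly as shown in the problem or answer text.
Per-material ignition loss:
  Stock A: 17.26 × 0.01000 = 0.1726 lb
  Raw B: 4.756 × 0.01020 = 0.04851 lb
  Material C: 38.85 × 0.002000 = 0.07770 lb
  Source D: 5.623 × 0.004000 = 0.02249 lb
  Material E: 12.81 × 0.3206 = 4.107 lb
Total LOI = 4.428 lb
Glass = batch − LOI = 79.30 − 4.428 = 74.87 lb

LOI loss = 4.428 lb; glass = 74.87 lb; yield = 94.42%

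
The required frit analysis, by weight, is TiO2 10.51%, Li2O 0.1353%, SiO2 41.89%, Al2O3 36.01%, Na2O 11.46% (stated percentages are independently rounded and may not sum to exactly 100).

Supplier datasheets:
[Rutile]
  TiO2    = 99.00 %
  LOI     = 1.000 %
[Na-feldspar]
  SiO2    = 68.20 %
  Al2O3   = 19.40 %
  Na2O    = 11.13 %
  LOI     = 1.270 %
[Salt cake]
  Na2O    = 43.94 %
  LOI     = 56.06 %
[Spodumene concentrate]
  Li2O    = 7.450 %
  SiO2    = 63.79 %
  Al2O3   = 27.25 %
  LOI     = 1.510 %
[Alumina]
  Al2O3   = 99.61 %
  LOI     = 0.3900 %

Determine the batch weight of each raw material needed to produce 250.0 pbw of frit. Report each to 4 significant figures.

Intermediates appear (rounded to 4 significant digits) within the worked lines — all internal work runs at full float precision from first step to last. Each reported figure takes a single rounding; the derived quantities (LOI, the totals, the yield, net glass mass, the five compositions) are carried at full float precision from the batch weights per 250.0 pbw of glass, precisely as stated by either problem or answer.
Oxide-by-oxide targets in 250.0 pbw frit:
  TiO2: 10.51% × 250.0 = 26.28 pbw
  Li2O: 0.1353% × 250.0 = 0.3383 pbw
  SiO2: 41.89% × 250.0 = 104.7 pbw
  Al2O3: 36.01% × 250.0 = 90.02 pbw
  Na2O: 11.46% × 250.0 = 28.65 pbw
Sums-versus-targets review given the weights on record, under the basis named above (summed amounts equal target values modulo rounding of the values):
  TiO2: 26.54·0.9900 = 26.27 pbw (target 26.28 pbw)
  Li2O: 4.540·0.07450 = 0.3382 pbw (target 0.3383 pbw)
  SiO2: 149.3·0.6820 + 4.540·0.6379 = 104.7 pbw (target 104.7 pbw)
  Al2O3: 149.3·0.1940 + 4.540·0.2725 + 60.06·0.9961 = 90.03 pbw (target 90.02 pbw)
  Na2O: 149.3·0.1113 + 27.38·0.4394 = 28.65 pbw (target 28.65 pbw)
Glass-mass sanity pass: total charge less LOI = 250.0 pbw (summing oxide targets gives 250.0 pbw; against the stated basis, 250.0 pbw — any gap is answer rounding).
Whole-batch sum: Σ batch = 267.8 pbw; ignition loss, Σ(batch × LOI) = 17.81 pbw; the yield ratio, glass ÷ batch: 93.35%.

Batch per 250.0 pbw frit:
  Rutile: 26.54 pbw
  Na-feldspar: 149.3 pbw
  Salt cake: 27.38 pbw
  Spodumene concentrate: 4.540 pbw
  Alumina: 60.06 pbw
Total batch = 267.8 pbw; LOI loss = 17.81 pbw; yield = 93.35%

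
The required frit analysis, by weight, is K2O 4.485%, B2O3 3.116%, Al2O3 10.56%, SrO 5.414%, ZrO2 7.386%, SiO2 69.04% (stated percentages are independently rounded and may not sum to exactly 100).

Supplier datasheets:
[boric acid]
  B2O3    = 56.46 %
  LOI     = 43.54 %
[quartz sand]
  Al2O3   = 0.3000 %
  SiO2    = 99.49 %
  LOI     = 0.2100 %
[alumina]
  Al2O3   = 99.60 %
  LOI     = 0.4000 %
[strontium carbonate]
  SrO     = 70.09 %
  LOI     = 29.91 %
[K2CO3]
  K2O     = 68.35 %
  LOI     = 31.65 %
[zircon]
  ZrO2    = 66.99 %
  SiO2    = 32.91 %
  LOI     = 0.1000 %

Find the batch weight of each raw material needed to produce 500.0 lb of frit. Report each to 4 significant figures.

Batch per 500.0 lb frit:
  boric acid: 27.59 lb
  quartz sand: 328.7 lb
  alumina: 52.02 lb
  strontium carbonate: 38.62 lb
  K2CO3: 32.81 lb
  zircon: 55.13 lb
Total batch = 534.9 lb; LOI loss = 34.90 lb; yield = 93.47%

Full precision is kept through every step. Working values are printed rounded off to 4 significant figures in the working — a single rounding produces every reported number; all derived quantities are recomputed in full precision (six oxide percentages, the yield, totals, net glass mass, ignition loss) from the batch weights on 500.0 lb of glass, as set out in the problem or the answer.
Oxide-by-oxide targets in 500.0 lb frit:
  K2O: 4.485% × 500.0 = 22.42 lb
  B2O3: 3.116% × 500.0 = 15.58 lb
  Al2O3: 10.56% × 500.0 = 52.80 lb
  SrO: 5.414% × 500.0 = 27.07 lb
  ZrO2: 7.386% × 500.0 = 36.93 lb
  SiO2: 69.04% × 500.0 = 345.2 lb
Oxide-by-oxide audit with the batch weights as given, at the basis given (sums match the target masses given rounding of the digits):
  K2O: 32.81·0.6835 = 22.43 lb (target 22.42 lb)
  B2O3: 27.59·0.5646 = 15.58 lb (target 15.58 lb)
  Al2O3: 328.7·0.003000 + 52.02·0.9960 = 52.80 lb (target 52.80 lb)
  SrO: 38.62·0.7009 = 27.07 lb (target 27.07 lb)
  ZrO2: 55.13·0.6699 = 36.93 lb (target 36.93 lb)
  SiO2: 328.7·0.9949 + 55.13·0.3291 = 345.2 lb (target 345.2 lb)
Mass balance on the glass: total charge less LOI = 500.0 lb (summing oxide targets gives 500.0 lb; with the basis standing at 500.0 lb — rounding explains the deltas).
Whole-batch sum: Σ batch = 534.9 lb; LOI loss = Σ batch·LOI = 34.90 lb; glass ÷ batch gives a yield of 93.47%.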